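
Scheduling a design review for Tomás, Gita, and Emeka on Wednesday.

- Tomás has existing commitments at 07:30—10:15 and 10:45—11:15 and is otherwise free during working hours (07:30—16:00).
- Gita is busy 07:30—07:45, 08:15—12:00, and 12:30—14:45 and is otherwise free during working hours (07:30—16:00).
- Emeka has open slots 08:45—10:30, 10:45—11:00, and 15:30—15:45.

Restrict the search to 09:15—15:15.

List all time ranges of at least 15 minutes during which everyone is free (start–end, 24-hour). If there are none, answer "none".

none

Tomás free within 07:30–16:00: 10:15–10:45, 11:15–16:00.
Gita free within 07:30–16:00: 07:45–08:15, 12:00–12:30, 14:45–16:00.
Tomás ∩ Gita: 12:00–12:30, 14:45–16:00.
Tomás ∩ Gita ∩ Emeka: 15:30–15:45.
Restricted to 09:15–15:15: (none).
Windows ≥ 15 min: (none).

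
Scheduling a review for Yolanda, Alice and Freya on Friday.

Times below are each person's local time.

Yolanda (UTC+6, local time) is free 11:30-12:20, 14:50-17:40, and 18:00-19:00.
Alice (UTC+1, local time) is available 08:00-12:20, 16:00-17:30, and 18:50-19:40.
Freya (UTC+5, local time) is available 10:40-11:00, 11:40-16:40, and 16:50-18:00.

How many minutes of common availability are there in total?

150 minutes

Yolanda → UTC: 05:30–06:20, 08:50–11:40, 12:00–13:00.
Alice → UTC: 07:00–11:20, 15:00–16:30, 17:50–18:40.
Freya → UTC: 05:40–06:00, 06:40–11:40, 11:50–13:00.
Yolanda ∩ Alice: 08:50–11:20.
Yolanda ∩ Alice ∩ Freya: 08:50–11:20.
Total common minutes: 150.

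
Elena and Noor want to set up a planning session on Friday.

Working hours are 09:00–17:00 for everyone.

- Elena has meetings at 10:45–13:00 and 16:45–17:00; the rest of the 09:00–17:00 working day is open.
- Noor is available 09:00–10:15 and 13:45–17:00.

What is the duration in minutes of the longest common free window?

180 minutes

Elena free within 09:00–17:00: 09:00–10:45, 13:00–16:45.
Elena ∩ Noor: 09:00–10:15, 13:45–16:45.
Common window lengths: 75, 180 min; longest is 180.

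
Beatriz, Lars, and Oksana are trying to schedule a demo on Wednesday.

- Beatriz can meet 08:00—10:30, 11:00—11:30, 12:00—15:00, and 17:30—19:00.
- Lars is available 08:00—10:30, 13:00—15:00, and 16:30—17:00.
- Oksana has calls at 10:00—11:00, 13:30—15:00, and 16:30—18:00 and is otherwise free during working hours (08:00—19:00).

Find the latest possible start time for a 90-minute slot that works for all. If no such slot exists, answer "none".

Oksana free within 08:00–19:00: 08:00–10:00, 11:00–13:30, 15:00–16:30, 18:00–19:00.
Beatriz ∩ Lars: 08:00–10:30, 13:00–15:00.
Beatriz ∩ Lars ∩ Oksana: 08:00–10:00, 13:00–13:30.
Windows ≥ 90 min: 08:00–10:00.
Latest start in the last window 08:00–10:00 is 10:00 − 90 min = 08:30.

08:30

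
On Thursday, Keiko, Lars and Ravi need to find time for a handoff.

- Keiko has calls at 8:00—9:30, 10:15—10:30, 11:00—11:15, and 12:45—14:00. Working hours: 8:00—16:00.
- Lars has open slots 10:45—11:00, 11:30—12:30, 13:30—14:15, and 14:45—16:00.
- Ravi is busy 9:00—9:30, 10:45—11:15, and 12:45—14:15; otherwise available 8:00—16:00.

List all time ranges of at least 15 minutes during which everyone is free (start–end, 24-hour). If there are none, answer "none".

11:30–12:30, 14:45–16:00

Keiko free within 08:00–16:00: 09:30–10:15, 10:30–11:00, 11:15–12:45, 14:00–16:00.
Ravi free within 08:00–16:00: 08:00–09:00, 09:30–10:45, 11:15–12:45, 14:15–16:00.
Keiko ∩ Lars: 10:45–11:00, 11:30–12:30, 14:00–14:15, 14:45–16:00.
Keiko ∩ Lars ∩ Ravi: 11:30–12:30, 14:45–16:00.
Windows ≥ 15 min: 11:30–12:30, 14:45–16:00.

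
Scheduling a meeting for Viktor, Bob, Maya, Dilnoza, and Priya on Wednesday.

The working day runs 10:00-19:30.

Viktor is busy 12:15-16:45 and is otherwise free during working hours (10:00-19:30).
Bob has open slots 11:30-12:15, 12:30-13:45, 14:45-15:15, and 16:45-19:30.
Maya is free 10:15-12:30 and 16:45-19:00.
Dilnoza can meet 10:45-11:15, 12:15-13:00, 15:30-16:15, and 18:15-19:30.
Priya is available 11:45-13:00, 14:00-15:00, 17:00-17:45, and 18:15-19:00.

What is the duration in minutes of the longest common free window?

45 minutes

Viktor free within 10:00–19:30: 10:00–12:15, 16:45–19:30.
Viktor ∩ Bob: 11:30–12:15, 16:45–19:30.
Viktor ∩ Bob ∩ Maya: 11:30–12:15, 16:45–19:00.
Viktor ∩ Bob ∩ Maya ∩ Dilnoza: 18:15–19:00.
Viktor ∩ Bob ∩ Maya ∩ Dilnoza ∩ Priya: 18:15–19:00.
Single common window of 45 minutes.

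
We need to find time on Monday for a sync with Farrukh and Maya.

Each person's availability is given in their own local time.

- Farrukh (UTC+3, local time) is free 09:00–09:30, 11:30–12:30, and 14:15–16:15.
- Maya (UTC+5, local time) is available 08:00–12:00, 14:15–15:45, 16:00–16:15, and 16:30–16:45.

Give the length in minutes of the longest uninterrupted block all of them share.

30 minutes

Farrukh → UTC: 06:00–06:30, 08:30–09:30, 11:15–13:15.
Maya → UTC: 03:00–07:00, 09:15–10:45, 11:00–11:15, 11:30–11:45.
Farrukh ∩ Maya: 06:00–06:30, 09:15–09:30, 11:30–11:45.
Common window lengths: 30, 15, 15 min; longest is 30.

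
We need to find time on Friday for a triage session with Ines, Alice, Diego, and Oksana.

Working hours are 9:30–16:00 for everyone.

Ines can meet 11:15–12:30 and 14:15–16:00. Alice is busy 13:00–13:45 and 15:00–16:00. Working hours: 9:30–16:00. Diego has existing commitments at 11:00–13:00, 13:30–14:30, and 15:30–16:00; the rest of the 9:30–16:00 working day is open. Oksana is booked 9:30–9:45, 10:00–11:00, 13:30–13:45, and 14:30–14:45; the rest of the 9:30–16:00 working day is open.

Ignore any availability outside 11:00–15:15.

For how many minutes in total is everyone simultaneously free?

15 minutes

Alice free within 09:30–16:00: 09:30–13:00, 13:45–15:00.
Diego free within 09:30–16:00: 09:30–11:00, 13:00–13:30, 14:30–15:30.
Oksana free within 09:30–16:00: 09:45–10:00, 11:00–13:30, 13:45–14:30, 14:45–16:00.
Ines ∩ Alice: 11:15–12:30, 14:15–15:00.
Ines ∩ Alice ∩ Diego: 14:30–15:00.
Ines ∩ Alice ∩ Diego ∩ Oksana: 14:45–15:00.
Restricted to 11:00–15:15: 14:45–15:00.
Total common minutes: 15.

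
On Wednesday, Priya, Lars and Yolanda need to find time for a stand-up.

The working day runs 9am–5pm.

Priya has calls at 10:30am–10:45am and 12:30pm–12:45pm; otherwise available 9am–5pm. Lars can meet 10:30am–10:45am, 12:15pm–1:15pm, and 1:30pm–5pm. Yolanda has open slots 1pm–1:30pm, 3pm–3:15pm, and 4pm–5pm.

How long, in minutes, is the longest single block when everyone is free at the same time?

Priya free within 09:00–17:00: 09:00–10:30, 10:45–12:30, 12:45–17:00.
Priya ∩ Lars: 12:15–12:30, 12:45–13:15, 13:30–17:00.
Priya ∩ Lars ∩ Yolanda: 13:00–13:15, 15:00–15:15, 16:00–17:00.
Common window lengths: 15, 15, 60 min; longest is 60.

60 minutes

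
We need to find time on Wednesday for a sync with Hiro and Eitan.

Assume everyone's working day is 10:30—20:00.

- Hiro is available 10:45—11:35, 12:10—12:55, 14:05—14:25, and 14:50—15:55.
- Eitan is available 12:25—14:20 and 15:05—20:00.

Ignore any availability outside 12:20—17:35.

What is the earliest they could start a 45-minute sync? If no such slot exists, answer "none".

Hiro ∩ Eitan: 12:25–12:55, 14:05–14:20, 15:05–15:55.
Restricted to 12:20–17:35: 12:25–12:55, 14:05–14:20, 15:05–15:55.
Windows ≥ 45 min: 15:05–15:55.
Earliest such window starts at 15:05.

15:05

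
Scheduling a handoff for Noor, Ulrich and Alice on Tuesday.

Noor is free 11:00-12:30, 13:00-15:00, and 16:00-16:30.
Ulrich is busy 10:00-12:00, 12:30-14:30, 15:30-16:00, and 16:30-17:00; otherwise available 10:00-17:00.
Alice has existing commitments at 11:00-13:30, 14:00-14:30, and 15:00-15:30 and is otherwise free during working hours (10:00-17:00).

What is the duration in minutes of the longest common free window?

Ulrich free within 10:00–17:00: 12:00–12:30, 14:30–15:30, 16:00–16:30.
Alice free within 10:00–17:00: 10:00–11:00, 13:30–14:00, 14:30–15:00, 15:30–17:00.
Noor ∩ Ulrich: 12:00–12:30, 14:30–15:00, 16:00–16:30.
Noor ∩ Ulrich ∩ Alice: 14:30–15:00, 16:00–16:30.
Common window lengths: 30, 30 min; longest is 30.

30 minutes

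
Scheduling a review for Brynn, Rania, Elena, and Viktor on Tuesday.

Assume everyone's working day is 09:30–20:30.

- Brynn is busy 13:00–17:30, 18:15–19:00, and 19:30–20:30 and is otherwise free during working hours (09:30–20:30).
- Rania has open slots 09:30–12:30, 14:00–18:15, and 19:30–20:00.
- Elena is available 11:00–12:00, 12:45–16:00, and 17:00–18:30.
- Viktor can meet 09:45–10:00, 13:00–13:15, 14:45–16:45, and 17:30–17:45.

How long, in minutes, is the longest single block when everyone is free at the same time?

15 minutes

Brynn free within 09:30–20:30: 09:30–13:00, 17:30–18:15, 19:00–19:30.
Brynn ∩ Rania: 09:30–12:30, 17:30–18:15.
Brynn ∩ Rania ∩ Elena: 11:00–12:00, 17:30–18:15.
Brynn ∩ Rania ∩ Elena ∩ Viktor: 17:30–17:45.
Single common window of 15 minutes.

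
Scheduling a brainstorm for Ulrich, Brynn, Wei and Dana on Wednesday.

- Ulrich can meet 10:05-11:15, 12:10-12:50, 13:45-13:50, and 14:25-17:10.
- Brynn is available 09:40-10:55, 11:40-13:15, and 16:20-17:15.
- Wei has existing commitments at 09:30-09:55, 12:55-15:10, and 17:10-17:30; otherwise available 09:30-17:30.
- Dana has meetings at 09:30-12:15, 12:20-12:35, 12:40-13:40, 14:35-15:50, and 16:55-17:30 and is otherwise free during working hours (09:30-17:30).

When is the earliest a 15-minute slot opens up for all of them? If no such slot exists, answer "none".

16:20

Wei free within 09:30–17:30: 09:55–12:55, 15:10–17:10.
Dana free within 09:30–17:30: 12:15–12:20, 12:35–12:40, 13:40–14:35, 15:50–16:55.
Ulrich ∩ Brynn: 10:05–10:55, 12:10–12:50, 16:20–17:10.
Ulrich ∩ Brynn ∩ Wei: 10:05–10:55, 12:10–12:50, 16:20–17:10.
Ulrich ∩ Brynn ∩ Wei ∩ Dana: 12:15–12:20, 12:35–12:40, 16:20–16:55.
Windows ≥ 15 min: 16:20–16:55.
Earliest such window starts at 16:20.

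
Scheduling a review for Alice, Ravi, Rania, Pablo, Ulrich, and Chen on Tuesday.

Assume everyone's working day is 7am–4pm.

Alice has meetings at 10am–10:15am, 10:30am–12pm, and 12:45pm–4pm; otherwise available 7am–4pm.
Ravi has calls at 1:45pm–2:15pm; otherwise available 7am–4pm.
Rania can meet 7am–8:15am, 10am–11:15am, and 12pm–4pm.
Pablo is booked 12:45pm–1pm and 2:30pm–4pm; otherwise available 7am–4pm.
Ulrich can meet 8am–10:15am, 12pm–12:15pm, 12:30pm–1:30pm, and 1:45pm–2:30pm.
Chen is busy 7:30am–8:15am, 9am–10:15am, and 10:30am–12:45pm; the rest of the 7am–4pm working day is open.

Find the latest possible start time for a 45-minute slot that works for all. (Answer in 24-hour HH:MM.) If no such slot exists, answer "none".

none

Alice free within 07:00–16:00: 07:00–10:00, 10:15–10:30, 12:00–12:45.
Ravi free within 07:00–16:00: 07:00–13:45, 14:15–16:00.
Pablo free within 07:00–16:00: 07:00–12:45, 13:00–14:30.
Chen free within 07:00–16:00: 07:00–07:30, 08:15–09:00, 10:15–10:30, 12:45–16:00.
Alice ∩ Ravi: 07:00–10:00, 10:15–10:30, 12:00–12:45.
Alice ∩ Ravi ∩ Rania: 07:00–08:15, 10:15–10:30, 12:00–12:45.
Alice ∩ Ravi ∩ Rania ∩ Pablo: 07:00–08:15, 10:15–10:30, 12:00–12:45.
Alice ∩ Ravi ∩ Rania ∩ Pablo ∩ Ulrich: 08:00–08:15, 12:00–12:15, 12:30–12:45.
Alice ∩ Ravi ∩ Rania ∩ Pablo ∩ Ulrich ∩ Chen: (none).
Windows ≥ 45 min: (none).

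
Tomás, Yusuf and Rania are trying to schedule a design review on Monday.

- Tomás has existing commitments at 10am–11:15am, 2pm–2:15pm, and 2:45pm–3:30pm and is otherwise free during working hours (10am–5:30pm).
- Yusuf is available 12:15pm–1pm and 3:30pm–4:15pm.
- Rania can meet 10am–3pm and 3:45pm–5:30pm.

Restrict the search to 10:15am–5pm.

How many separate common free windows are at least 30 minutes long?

Tomás free within 10:00–17:30: 11:15–14:00, 14:15–14:45, 15:30–17:30.
Tomás ∩ Yusuf: 12:15–13:00, 15:30–16:15.
Tomás ∩ Yusuf ∩ Rania: 12:15–13:00, 15:45–16:15.
Restricted to 10:15–17:00: 12:15–13:00, 15:45–16:15.
Windows ≥ 30 min: 12:15–13:00, 15:45–16:15.
That's 2 windows.

2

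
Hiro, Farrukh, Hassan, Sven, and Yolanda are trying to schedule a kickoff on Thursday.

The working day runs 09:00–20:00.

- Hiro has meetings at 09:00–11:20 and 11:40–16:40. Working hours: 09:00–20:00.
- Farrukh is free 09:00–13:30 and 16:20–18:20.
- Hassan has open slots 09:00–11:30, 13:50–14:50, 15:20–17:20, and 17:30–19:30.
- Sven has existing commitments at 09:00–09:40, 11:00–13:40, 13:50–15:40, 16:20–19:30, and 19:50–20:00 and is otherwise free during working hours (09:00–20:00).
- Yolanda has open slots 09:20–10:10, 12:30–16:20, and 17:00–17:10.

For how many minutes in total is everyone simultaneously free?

Hiro free within 09:00–20:00: 11:20–11:40, 16:40–20:00.
Sven free within 09:00–20:00: 09:40–11:00, 13:40–13:50, 15:40–16:20, 19:30–19:50.
Hiro ∩ Farrukh: 11:20–11:40, 16:40–18:20.
Hiro ∩ Farrukh ∩ Hassan: 11:20–11:30, 16:40–17:20, 17:30–18:20.
Hiro ∩ Farrukh ∩ Hassan ∩ Sven: (none).
Hiro ∩ Farrukh ∩ Hassan ∩ Sven ∩ Yolanda: (none).
Total common minutes: 0.

0 minutes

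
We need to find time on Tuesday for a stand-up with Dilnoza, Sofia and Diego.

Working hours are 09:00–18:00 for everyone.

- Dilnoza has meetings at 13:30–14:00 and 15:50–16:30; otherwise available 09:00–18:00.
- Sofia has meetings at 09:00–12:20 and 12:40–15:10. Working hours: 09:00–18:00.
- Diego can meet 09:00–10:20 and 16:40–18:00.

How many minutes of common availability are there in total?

80 minutes

Dilnoza free within 09:00–18:00: 09:00–13:30, 14:00–15:50, 16:30–18:00.
Sofia free within 09:00–18:00: 12:20–12:40, 15:10–18:00.
Dilnoza ∩ Sofia: 12:20–12:40, 15:10–15:50, 16:30–18:00.
Dilnoza ∩ Sofia ∩ Diego: 16:40–18:00.
Total common minutes: 80.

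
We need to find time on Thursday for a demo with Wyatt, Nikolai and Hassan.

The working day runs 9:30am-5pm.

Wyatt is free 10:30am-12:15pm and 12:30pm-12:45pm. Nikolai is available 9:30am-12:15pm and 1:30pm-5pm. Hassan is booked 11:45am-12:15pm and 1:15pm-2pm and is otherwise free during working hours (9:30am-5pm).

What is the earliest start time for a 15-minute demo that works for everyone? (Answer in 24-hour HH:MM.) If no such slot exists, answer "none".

10:30

Hassan free within 09:30–17:00: 09:30–11:45, 12:15–13:15, 14:00–17:00.
Wyatt ∩ Nikolai: 10:30–12:15.
Wyatt ∩ Nikolai ∩ Hassan: 10:30–11:45.
Windows ≥ 15 min: 10:30–11:45.
Earliest such window starts at 10:30.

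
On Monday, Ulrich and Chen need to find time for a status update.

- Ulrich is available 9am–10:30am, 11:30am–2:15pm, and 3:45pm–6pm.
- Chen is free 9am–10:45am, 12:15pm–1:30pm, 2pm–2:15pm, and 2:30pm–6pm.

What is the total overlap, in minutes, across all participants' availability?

315 minutes

Ulrich ∩ Chen: 09:00–10:30, 12:15–13:30, 14:00–14:15, 15:45–18:00.
Total common minutes: 90 + 75 + 15 + 135 = 315.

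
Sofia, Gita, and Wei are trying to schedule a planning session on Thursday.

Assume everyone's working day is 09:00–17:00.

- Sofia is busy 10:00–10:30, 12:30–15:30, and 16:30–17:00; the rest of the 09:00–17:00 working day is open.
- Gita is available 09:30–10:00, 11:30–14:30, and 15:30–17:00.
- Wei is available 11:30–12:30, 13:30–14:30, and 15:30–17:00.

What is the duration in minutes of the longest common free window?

Sofia free within 09:00–17:00: 09:00–10:00, 10:30–12:30, 15:30–16:30.
Sofia ∩ Gita: 09:30–10:00, 11:30–12:30, 15:30–16:30.
Sofia ∩ Gita ∩ Wei: 11:30–12:30, 15:30–16:30.
Common window lengths: 60, 60 min; longest is 60.

60 minutes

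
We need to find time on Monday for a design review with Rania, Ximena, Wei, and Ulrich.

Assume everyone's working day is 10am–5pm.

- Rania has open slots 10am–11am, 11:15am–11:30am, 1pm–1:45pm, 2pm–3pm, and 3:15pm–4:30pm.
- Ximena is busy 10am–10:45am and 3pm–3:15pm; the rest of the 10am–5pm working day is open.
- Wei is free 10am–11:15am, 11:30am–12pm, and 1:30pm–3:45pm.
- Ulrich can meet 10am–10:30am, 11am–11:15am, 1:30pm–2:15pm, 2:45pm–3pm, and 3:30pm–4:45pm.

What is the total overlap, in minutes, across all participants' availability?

Ximena free within 10:00–17:00: 10:45–15:00, 15:15–17:00.
Rania ∩ Ximena: 10:45–11:00, 11:15–11:30, 13:00–13:45, 14:00–15:00, 15:15–16:30.
Rania ∩ Ximena ∩ Wei: 10:45–11:00, 13:30–13:45, 14:00–15:00, 15:15–15:45.
Rania ∩ Ximena ∩ Wei ∩ Ulrich: 13:30–13:45, 14:00–14:15, 14:45–15:00, 15:30–15:45.
Total common minutes: 15 + 15 + 15 + 15 = 60.

60 minutes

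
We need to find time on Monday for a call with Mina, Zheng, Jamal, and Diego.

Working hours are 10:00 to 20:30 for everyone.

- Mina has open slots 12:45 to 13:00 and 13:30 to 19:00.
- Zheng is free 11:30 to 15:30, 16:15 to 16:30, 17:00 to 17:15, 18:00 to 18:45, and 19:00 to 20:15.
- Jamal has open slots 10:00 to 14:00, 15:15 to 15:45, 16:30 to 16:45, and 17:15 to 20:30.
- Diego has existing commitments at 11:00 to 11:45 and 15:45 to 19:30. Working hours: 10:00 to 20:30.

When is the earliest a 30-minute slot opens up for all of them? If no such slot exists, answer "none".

13:30

Diego free within 10:00–20:30: 10:00–11:00, 11:45–15:45, 19:30–20:30.
Mina ∩ Zheng: 12:45–13:00, 13:30–15:30, 16:15–16:30, 17:00–17:15, 18:00–18:45.
Mina ∩ Zheng ∩ Jamal: 12:45–13:00, 13:30–14:00, 15:15–15:30, 18:00–18:45.
Mina ∩ Zheng ∩ Jamal ∩ Diego: 12:45–13:00, 13:30–14:00, 15:15–15:30.
Windows ≥ 30 min: 13:30–14:00.
Earliest such window starts at 13:30.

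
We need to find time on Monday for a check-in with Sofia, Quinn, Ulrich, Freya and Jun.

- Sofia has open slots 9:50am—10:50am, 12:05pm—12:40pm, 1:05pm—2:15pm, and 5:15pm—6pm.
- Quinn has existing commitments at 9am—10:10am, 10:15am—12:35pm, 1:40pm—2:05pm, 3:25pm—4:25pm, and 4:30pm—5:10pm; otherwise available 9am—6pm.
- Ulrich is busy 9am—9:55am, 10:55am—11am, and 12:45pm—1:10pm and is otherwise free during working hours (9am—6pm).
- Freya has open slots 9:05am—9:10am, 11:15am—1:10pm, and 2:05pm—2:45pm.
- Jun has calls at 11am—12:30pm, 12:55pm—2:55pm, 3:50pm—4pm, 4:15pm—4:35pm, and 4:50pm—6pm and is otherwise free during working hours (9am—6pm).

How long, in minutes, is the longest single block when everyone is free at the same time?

5 minutes

Quinn free within 09:00–18:00: 10:10–10:15, 12:35–13:40, 14:05–15:25, 16:25–16:30, 17:10–18:00.
Ulrich free within 09:00–18:00: 09:55–10:55, 11:00–12:45, 13:10–18:00.
Jun free within 09:00–18:00: 09:00–11:00, 12:30–12:55, 14:55–15:50, 16:00–16:15, 16:35–16:50.
Sofia ∩ Quinn: 10:10–10:15, 12:35–12:40, 13:05–13:40, 14:05–14:15, 17:15–18:00.
Sofia ∩ Quinn ∩ Ulrich: 10:10–10:15, 12:35–12:40, 13:10–13:40, 14:05–14:15, 17:15–18:00.
Sofia ∩ Quinn ∩ Ulrich ∩ Freya: 12:35–12:40, 14:05–14:15.
Sofia ∩ Quinn ∩ Ulrich ∩ Freya ∩ Jun: 12:35–12:40.
Single common window of 5 minutes.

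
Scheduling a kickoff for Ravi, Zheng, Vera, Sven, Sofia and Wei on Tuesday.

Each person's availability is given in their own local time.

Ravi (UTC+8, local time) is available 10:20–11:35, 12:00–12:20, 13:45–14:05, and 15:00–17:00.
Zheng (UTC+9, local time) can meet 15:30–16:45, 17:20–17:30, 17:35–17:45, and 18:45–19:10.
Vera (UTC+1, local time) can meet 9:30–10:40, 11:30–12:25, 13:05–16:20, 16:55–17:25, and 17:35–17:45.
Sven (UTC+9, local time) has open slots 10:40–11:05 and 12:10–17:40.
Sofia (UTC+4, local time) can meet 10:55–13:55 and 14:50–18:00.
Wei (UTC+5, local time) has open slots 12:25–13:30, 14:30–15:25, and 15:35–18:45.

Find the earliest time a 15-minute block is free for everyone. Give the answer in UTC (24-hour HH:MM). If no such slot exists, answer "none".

Ravi → UTC: 02:20–03:35, 04:00–04:20, 05:45–06:05, 07:00–09:00.
Zheng → UTC: 06:30–07:45, 08:20–08:30, 08:35–08:45, 09:45–10:10.
Vera → UTC: 08:30–09:40, 10:30–11:25, 12:05–15:20, 15:55–16:25, 16:35–16:45.
Sven → UTC: 01:40–02:05, 03:10–08:40.
Sofia → UTC: 06:55–09:55, 10:50–14:00.
Wei → UTC: 07:25–08:30, 09:30–10:25, 10:35–13:45.
Ravi ∩ Zheng: 07:00–07:45, 08:20–08:30, 08:35–08:45.
Ravi ∩ Zheng ∩ Vera: 08:35–08:45.
Ravi ∩ Zheng ∩ Vera ∩ Sven: 08:35–08:40.
Ravi ∩ Zheng ∩ Vera ∩ Sven ∩ Sofia: 08:35–08:40.
Ravi ∩ Zheng ∩ Vera ∩ Sven ∩ Sofia ∩ Wei: (none).
Windows ≥ 15 min: (none).

none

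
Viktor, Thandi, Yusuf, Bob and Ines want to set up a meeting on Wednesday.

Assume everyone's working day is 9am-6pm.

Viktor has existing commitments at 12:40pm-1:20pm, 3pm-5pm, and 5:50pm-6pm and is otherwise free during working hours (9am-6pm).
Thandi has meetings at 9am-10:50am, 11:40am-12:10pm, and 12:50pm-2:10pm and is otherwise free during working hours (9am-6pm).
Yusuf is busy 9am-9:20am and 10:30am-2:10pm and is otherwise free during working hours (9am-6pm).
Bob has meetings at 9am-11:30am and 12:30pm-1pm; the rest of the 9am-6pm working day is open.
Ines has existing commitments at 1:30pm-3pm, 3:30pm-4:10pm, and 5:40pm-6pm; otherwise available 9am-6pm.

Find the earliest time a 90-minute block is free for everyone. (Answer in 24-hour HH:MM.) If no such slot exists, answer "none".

none

Viktor free within 09:00–18:00: 09:00–12:40, 13:20–15:00, 17:00–17:50.
Thandi free within 09:00–18:00: 10:50–11:40, 12:10–12:50, 14:10–18:00.
Yusuf free within 09:00–18:00: 09:20–10:30, 14:10–18:00.
Bob free within 09:00–18:00: 11:30–12:30, 13:00–18:00.
Ines free within 09:00–18:00: 09:00–13:30, 15:00–15:30, 16:10–17:40.
Viktor ∩ Thandi: 10:50–11:40, 12:10–12:40, 14:10–15:00, 17:00–17:50.
Viktor ∩ Thandi ∩ Yusuf: 14:10–15:00, 17:00–17:50.
Viktor ∩ Thandi ∩ Yusuf ∩ Bob: 14:10–15:00, 17:00–17:50.
Viktor ∩ Thandi ∩ Yusuf ∩ Bob ∩ Ines: 17:00–17:40.
Windows ≥ 90 min: (none).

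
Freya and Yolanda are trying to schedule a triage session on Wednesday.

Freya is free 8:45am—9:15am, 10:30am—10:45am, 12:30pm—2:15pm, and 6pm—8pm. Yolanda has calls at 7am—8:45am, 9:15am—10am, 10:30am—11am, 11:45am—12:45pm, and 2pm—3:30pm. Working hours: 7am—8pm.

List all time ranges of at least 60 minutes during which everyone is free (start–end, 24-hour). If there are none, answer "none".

12:45–14:00, 18:00–20:00

Yolanda free within 07:00–20:00: 08:45–09:15, 10:00–10:30, 11:00–11:45, 12:45–14:00, 15:30–20:00.
Freya ∩ Yolanda: 08:45–09:15, 12:45–14:00, 18:00–20:00.
Windows ≥ 60 min: 12:45–14:00, 18:00–20:00.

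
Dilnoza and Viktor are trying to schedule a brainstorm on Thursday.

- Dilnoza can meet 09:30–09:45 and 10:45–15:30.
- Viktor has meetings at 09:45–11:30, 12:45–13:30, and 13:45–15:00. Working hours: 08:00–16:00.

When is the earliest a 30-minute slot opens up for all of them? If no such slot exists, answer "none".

11:30

Viktor free within 08:00–16:00: 08:00–09:45, 11:30–12:45, 13:30–13:45, 15:00–16:00.
Dilnoza ∩ Viktor: 09:30–09:45, 11:30–12:45, 13:30–13:45, 15:00–15:30.
Windows ≥ 30 min: 11:30–12:45, 15:00–15:30.
Earliest such window starts at 11:30.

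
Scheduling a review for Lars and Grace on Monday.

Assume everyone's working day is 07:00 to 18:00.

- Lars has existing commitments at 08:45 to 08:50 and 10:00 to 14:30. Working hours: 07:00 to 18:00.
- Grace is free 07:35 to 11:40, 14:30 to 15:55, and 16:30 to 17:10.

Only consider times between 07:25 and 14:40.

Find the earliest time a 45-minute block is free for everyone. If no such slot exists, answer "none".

07:35

Lars free within 07:00–18:00: 07:00–08:45, 08:50–10:00, 14:30–18:00.
Lars ∩ Grace: 07:35–08:45, 08:50–10:00, 14:30–15:55, 16:30–17:10.
Restricted to 07:25–14:40: 07:35–08:45, 08:50–10:00, 14:30–14:40.
Windows ≥ 45 min: 07:35–08:45, 08:50–10:00.
Earliest such window starts at 07:35.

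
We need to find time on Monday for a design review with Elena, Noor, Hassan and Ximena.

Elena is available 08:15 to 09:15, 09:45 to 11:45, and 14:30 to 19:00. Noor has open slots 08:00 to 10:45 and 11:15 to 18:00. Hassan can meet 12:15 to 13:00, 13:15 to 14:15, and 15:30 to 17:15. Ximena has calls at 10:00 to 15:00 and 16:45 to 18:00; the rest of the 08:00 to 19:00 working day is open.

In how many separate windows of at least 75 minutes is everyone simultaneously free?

1

Ximena free within 08:00–19:00: 08:00–10:00, 15:00–16:45, 18:00–19:00.
Elena ∩ Noor: 08:15–09:15, 09:45–10:45, 11:15–11:45, 14:30–18:00.
Elena ∩ Noor ∩ Hassan: 15:30–17:15.
Elena ∩ Noor ∩ Hassan ∩ Ximena: 15:30–16:45.
Windows ≥ 75 min: 15:30–16:45.
That's 1 window.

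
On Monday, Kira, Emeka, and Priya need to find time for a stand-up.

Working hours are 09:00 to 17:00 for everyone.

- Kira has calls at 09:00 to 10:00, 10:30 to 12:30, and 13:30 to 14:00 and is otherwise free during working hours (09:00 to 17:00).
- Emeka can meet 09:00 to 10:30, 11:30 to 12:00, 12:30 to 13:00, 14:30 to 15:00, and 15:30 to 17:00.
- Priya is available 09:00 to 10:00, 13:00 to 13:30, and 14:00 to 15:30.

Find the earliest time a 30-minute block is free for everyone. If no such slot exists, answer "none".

Kira free within 09:00–17:00: 10:00–10:30, 12:30–13:30, 14:00–17:00.
Kira ∩ Emeka: 10:00–10:30, 12:30–13:00, 14:30–15:00, 15:30–17:00.
Kira ∩ Emeka ∩ Priya: 14:30–15:00.
Windows ≥ 30 min: 14:30–15:00.
Earliest such window starts at 14:30.

14:30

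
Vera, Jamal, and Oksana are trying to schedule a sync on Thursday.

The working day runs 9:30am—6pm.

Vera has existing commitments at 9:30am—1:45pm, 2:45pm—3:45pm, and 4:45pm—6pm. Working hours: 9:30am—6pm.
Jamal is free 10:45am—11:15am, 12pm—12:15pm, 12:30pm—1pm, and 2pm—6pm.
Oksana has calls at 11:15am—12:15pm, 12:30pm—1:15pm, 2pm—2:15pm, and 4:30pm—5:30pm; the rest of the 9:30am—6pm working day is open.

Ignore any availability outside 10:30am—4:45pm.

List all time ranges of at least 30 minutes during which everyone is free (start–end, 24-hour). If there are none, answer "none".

Vera free within 09:30–18:00: 13:45–14:45, 15:45–16:45.
Oksana free within 09:30–18:00: 09:30–11:15, 12:15–12:30, 13:15–14:00, 14:15–16:30, 17:30–18:00.
Vera ∩ Jamal: 14:00–14:45, 15:45–16:45.
Vera ∩ Jamal ∩ Oksana: 14:15–14:45, 15:45–16:30.
Restricted to 10:30–16:45: 14:15–14:45, 15:45–16:30.
Windows ≥ 30 min: 14:15–14:45, 15:45–16:30.

14:15–14:45, 15:45–16:30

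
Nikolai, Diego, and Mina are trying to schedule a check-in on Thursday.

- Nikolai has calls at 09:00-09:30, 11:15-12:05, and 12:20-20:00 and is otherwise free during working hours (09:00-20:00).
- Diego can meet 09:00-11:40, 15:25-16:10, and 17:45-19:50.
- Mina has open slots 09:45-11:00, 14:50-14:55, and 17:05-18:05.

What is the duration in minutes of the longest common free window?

75 minutes

Nikolai free within 09:00–20:00: 09:30–11:15, 12:05–12:20.
Nikolai ∩ Diego: 09:30–11:15.
Nikolai ∩ Diego ∩ Mina: 09:45–11:00.
Single common window of 75 minutes.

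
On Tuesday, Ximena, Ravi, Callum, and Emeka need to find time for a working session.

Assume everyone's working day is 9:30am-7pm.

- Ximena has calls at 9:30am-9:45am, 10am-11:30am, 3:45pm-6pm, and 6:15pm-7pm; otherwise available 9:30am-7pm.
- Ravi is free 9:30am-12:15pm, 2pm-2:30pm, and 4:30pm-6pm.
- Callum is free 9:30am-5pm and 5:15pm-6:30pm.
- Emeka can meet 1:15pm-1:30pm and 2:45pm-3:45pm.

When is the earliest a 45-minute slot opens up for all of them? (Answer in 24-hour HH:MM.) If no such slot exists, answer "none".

Ximena free within 09:30–19:00: 09:45–10:00, 11:30–15:45, 18:00–18:15.
Ximena ∩ Ravi: 09:45–10:00, 11:30–12:15, 14:00–14:30.
Ximena ∩ Ravi ∩ Callum: 09:45–10:00, 11:30–12:15, 14:00–14:30.
Ximena ∩ Ravi ∩ Callum ∩ Emeka: (none).
Windows ≥ 45 min: (none).

none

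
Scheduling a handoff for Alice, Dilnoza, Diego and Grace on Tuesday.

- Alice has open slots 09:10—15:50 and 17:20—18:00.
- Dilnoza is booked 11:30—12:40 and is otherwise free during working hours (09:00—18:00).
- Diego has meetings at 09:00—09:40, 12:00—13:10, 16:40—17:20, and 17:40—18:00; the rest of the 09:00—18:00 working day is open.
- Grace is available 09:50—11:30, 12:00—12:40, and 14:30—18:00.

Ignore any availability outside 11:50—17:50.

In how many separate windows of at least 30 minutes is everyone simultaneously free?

Dilnoza free within 09:00–18:00: 09:00–11:30, 12:40–18:00.
Diego free within 09:00–18:00: 09:40–12:00, 13:10–16:40, 17:20–17:40.
Alice ∩ Dilnoza: 09:10–11:30, 12:40–15:50, 17:20–18:00.
Alice ∩ Dilnoza ∩ Diego: 09:40–11:30, 13:10–15:50, 17:20–17:40.
Alice ∩ Dilnoza ∩ Diego ∩ Grace: 09:50–11:30, 14:30–15:50, 17:20–17:40.
Restricted to 11:50–17:50: 14:30–15:50, 17:20–17:40.
Windows ≥ 30 min: 14:30–15:50.
That's 1 window.

1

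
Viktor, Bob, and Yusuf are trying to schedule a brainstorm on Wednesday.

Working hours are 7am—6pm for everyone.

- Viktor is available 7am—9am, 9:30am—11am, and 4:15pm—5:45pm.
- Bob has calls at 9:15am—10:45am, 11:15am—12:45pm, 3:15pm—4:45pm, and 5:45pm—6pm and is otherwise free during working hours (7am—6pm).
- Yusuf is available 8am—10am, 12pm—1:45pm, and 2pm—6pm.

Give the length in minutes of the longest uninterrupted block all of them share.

Bob free within 07:00–18:00: 07:00–09:15, 10:45–11:15, 12:45–15:15, 16:45–17:45.
Viktor ∩ Bob: 07:00–09:00, 10:45–11:00, 16:45–17:45.
Viktor ∩ Bob ∩ Yusuf: 08:00–09:00, 16:45–17:45.
Common window lengths: 60, 60 min; longest is 60.

60 minutes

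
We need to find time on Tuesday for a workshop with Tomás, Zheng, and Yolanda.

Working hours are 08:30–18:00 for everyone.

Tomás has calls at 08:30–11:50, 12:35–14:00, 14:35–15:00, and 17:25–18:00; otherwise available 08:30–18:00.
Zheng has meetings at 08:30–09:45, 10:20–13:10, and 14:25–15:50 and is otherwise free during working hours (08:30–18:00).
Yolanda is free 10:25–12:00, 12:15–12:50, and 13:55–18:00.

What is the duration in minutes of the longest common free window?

95 minutes

Tomás free within 08:30–18:00: 11:50–12:35, 14:00–14:35, 15:00–17:25.
Zheng free within 08:30–18:00: 09:45–10:20, 13:10–14:25, 15:50–18:00.
Tomás ∩ Zheng: 14:00–14:25, 15:50–17:25.
Tomás ∩ Zheng ∩ Yolanda: 14:00–14:25, 15:50–17:25.
Common window lengths: 25, 95 min; longest is 95.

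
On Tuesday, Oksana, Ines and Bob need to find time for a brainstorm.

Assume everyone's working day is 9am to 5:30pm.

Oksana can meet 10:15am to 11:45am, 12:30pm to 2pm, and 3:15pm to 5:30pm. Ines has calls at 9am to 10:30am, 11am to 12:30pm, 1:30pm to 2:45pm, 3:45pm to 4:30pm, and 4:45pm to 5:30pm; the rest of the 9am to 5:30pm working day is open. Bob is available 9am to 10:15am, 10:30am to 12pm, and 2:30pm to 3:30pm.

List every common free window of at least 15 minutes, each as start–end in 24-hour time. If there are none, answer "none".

10:30–11:00, 15:15–15:30

Ines free within 09:00–17:30: 10:30–11:00, 12:30–13:30, 14:45–15:45, 16:30–16:45.
Oksana ∩ Ines: 10:30–11:00, 12:30–13:30, 15:15–15:45, 16:30–16:45.
Oksana ∩ Ines ∩ Bob: 10:30–11:00, 15:15–15:30.
Windows ≥ 15 min: 10:30–11:00, 15:15–15:30.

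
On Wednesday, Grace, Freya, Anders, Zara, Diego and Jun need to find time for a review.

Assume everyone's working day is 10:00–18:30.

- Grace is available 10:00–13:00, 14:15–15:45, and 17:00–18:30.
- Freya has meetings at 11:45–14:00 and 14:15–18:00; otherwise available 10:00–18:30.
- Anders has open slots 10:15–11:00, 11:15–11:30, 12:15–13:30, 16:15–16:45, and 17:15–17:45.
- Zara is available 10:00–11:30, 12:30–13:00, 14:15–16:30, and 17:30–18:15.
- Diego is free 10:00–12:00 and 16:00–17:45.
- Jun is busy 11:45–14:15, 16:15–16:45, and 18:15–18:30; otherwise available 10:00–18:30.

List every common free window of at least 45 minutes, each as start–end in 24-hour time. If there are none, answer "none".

Freya free within 10:00–18:30: 10:00–11:45, 14:00–14:15, 18:00–18:30.
Jun free within 10:00–18:30: 10:00–11:45, 14:15–16:15, 16:45–18:15.
Grace ∩ Freya: 10:00–11:45, 18:00–18:30.
Grace ∩ Freya ∩ Anders: 10:15–11:00, 11:15–11:30.
Grace ∩ Freya ∩ Anders ∩ Zara: 10:15–11:00, 11:15–11:30.
Grace ∩ Freya ∩ Anders ∩ Zara ∩ Diego: 10:15–11:00, 11:15–11:30.
Grace ∩ Freya ∩ Anders ∩ Zara ∩ Diego ∩ Jun: 10:15–11:00, 11:15–11:30.
Windows ≥ 45 min: 10:15–11:00.

10:15–11:00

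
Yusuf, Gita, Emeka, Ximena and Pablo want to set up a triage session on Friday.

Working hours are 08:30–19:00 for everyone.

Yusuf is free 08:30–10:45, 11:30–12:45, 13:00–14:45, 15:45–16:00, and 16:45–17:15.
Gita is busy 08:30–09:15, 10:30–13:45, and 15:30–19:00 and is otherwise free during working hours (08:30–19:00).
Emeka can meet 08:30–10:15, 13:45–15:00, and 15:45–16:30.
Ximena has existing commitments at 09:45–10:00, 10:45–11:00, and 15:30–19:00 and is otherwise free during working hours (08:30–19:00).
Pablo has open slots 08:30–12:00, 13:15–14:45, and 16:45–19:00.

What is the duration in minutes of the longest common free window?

60 minutes

Gita free within 08:30–19:00: 09:15–10:30, 13:45–15:30.
Ximena free within 08:30–19:00: 08:30–09:45, 10:00–10:45, 11:00–15:30.
Yusuf ∩ Gita: 09:15–10:30, 13:45–14:45.
Yusuf ∩ Gita ∩ Emeka: 09:15–10:15, 13:45–14:45.
Yusuf ∩ Gita ∩ Emeka ∩ Ximena: 09:15–09:45, 10:00–10:15, 13:45–14:45.
Yusuf ∩ Gita ∩ Emeka ∩ Ximena ∩ Pablo: 09:15–09:45, 10:00–10:15, 13:45–14:45.
Common window lengths: 30, 15, 60 min; longest is 60.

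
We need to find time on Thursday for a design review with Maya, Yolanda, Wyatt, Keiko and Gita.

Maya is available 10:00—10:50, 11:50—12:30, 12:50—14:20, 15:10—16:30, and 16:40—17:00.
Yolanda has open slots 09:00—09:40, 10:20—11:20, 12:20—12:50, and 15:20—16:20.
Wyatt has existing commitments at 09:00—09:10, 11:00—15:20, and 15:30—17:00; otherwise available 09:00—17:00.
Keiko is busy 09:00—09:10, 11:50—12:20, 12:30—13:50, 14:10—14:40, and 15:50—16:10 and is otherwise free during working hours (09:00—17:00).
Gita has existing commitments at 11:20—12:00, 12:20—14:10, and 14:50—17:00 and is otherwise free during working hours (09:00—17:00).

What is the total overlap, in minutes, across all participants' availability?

30 minutes

Wyatt free within 09:00–17:00: 09:10–11:00, 15:20–15:30.
Keiko free within 09:00–17:00: 09:10–11:50, 12:20–12:30, 13:50–14:10, 14:40–15:50, 16:10–17:00.
Gita free within 09:00–17:00: 09:00–11:20, 12:00–12:20, 14:10–14:50.
Maya ∩ Yolanda: 10:20–10:50, 12:20–12:30, 15:20–16:20.
Maya ∩ Yolanda ∩ Wyatt: 10:20–10:50, 15:20–15:30.
Maya ∩ Yolanda ∩ Wyatt ∩ Keiko: 10:20–10:50, 15:20–15:30.
Maya ∩ Yolanda ∩ Wyatt ∩ Keiko ∩ Gita: 10:20–10:50.
Total common minutes: 30.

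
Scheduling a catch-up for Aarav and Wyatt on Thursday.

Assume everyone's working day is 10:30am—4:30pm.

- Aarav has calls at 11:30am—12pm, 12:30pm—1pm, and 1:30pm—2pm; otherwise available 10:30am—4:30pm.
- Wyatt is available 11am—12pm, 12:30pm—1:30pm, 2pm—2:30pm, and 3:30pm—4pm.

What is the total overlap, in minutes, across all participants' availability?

Aarav free within 10:30–16:30: 10:30–11:30, 12:00–12:30, 13:00–13:30, 14:00–16:30.
Aarav ∩ Wyatt: 11:00–11:30, 13:00–13:30, 14:00–14:30, 15:30–16:00.
Total common minutes: 30 + 30 + 30 + 30 = 120.

120 minutes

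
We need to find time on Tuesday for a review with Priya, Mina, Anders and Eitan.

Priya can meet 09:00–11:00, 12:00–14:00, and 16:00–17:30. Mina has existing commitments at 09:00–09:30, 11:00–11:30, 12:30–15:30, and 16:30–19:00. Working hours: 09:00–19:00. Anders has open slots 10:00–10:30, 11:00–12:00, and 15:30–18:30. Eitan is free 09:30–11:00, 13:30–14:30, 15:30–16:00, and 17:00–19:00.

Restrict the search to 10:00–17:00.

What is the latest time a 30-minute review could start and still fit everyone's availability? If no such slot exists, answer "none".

10:00

Mina free within 09:00–19:00: 09:30–11:00, 11:30–12:30, 15:30–16:30.
Priya ∩ Mina: 09:30–11:00, 12:00–12:30, 16:00–16:30.
Priya ∩ Mina ∩ Anders: 10:00–10:30, 16:00–16:30.
Priya ∩ Mina ∩ Anders ∩ Eitan: 10:00–10:30.
Restricted to 10:00–17:00: 10:00–10:30.
Windows ≥ 30 min: 10:00–10:30.
Latest start in the last window 10:00–10:30 is 10:30 − 30 min = 10:00.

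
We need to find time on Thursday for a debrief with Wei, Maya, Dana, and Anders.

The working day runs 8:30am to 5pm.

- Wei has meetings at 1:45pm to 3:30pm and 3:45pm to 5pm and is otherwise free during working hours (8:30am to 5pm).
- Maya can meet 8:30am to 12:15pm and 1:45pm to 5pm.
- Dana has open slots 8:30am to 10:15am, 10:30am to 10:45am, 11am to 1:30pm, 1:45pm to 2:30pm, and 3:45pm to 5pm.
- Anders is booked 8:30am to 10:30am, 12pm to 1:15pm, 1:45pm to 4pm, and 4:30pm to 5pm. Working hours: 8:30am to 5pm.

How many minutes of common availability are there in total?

Wei free within 08:30–17:00: 08:30–13:45, 15:30–15:45.
Anders free within 08:30–17:00: 10:30–12:00, 13:15–13:45, 16:00–16:30.
Wei ∩ Maya: 08:30–12:15, 15:30–15:45.
Wei ∩ Maya ∩ Dana: 08:30–10:15, 10:30–10:45, 11:00–12:15.
Wei ∩ Maya ∩ Dana ∩ Anders: 10:30–10:45, 11:00–12:00.
Total common minutes: 15 + 60 = 75.

75 minutes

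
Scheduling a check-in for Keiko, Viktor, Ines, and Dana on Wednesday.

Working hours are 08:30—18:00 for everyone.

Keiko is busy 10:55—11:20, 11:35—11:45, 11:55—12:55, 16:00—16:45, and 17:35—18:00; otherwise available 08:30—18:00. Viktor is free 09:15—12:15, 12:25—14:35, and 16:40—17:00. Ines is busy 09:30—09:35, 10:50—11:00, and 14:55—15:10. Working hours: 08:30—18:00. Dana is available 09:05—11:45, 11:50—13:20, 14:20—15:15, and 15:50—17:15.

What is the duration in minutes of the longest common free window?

75 minutes

Keiko free within 08:30–18:00: 08:30–10:55, 11:20–11:35, 11:45–11:55, 12:55–16:00, 16:45–17:35.
Ines free within 08:30–18:00: 08:30–09:30, 09:35–10:50, 11:00–14:55, 15:10–18:00.
Keiko ∩ Viktor: 09:15–10:55, 11:20–11:35, 11:45–11:55, 12:55–14:35, 16:45–17:00.
Keiko ∩ Viktor ∩ Ines: 09:15–09:30, 09:35–10:50, 11:20–11:35, 11:45–11:55, 12:55–14:35, 16:45–17:00.
Keiko ∩ Viktor ∩ Ines ∩ Dana: 09:15–09:30, 09:35–10:50, 11:20–11:35, 11:50–11:55, 12:55–13:20, 14:20–14:35, 16:45–17:00.
Common window lengths: 15, 75, 15, 5, 25, 15, 15 min; longest is 75.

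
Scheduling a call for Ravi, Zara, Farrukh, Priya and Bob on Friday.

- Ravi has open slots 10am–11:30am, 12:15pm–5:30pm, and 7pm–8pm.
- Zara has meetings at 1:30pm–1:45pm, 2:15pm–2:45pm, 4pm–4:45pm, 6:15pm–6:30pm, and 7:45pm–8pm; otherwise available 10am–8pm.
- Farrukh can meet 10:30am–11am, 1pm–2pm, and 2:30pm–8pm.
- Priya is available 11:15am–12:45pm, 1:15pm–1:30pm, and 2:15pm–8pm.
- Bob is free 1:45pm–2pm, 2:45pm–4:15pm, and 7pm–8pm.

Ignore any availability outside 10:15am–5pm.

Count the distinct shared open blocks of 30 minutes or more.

Zara free within 10:00–20:00: 10:00–13:30, 13:45–14:15, 14:45–16:00, 16:45–18:15, 18:30–19:45.
Ravi ∩ Zara: 10:00–11:30, 12:15–13:30, 13:45–14:15, 14:45–16:00, 16:45–17:30, 19:00–19:45.
Ravi ∩ Zara ∩ Farrukh: 10:30–11:00, 13:00–13:30, 13:45–14:00, 14:45–16:00, 16:45–17:30, 19:00–19:45.
Ravi ∩ Zara ∩ Farrukh ∩ Priya: 13:15–13:30, 14:45–16:00, 16:45–17:30, 19:00–19:45.
Ravi ∩ Zara ∩ Farrukh ∩ Priya ∩ Bob: 14:45–16:00, 19:00–19:45.
Restricted to 10:15–17:00: 14:45–16:00.
Windows ≥ 30 min: 14:45–16:00.
That's 1 window.

1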